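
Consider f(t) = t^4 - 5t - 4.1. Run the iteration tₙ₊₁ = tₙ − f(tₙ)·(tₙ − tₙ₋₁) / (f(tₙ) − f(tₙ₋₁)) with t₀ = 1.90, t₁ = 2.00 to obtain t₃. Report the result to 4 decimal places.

f(1.90) = -0.567900, f(2.00) = 1.900000
t₂ = 2.000000 − 1.900000·(2.000000 − 1.900000) / (1.900000 − (-0.567900)) = 2.000000 − (0.190000)/(2.467900) = 1.923011
f(1.923011) = -0.040052
t₃ = 1.923011 − (-0.040052)·(1.923011 − 2.000000) / (-0.040052 − 1.900000) = 1.923011 − (0.003084)/(-1.940052) = 1.924601

1.9246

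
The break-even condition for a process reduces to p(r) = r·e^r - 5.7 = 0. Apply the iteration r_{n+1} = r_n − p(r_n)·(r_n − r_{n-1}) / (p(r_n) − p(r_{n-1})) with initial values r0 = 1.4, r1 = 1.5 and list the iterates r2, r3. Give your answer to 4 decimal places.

p(1.4) = -0.022720, p(1.5) = 1.022534
r2 = 1.500000 − 1.022534·(1.500000 − 1.400000) / (1.022534 − (-0.022720)) = 1.500000 − (0.102253)/(1.045254) = 1.402174
p(1.402174) = -0.001533
r3 = 1.402174 − (-0.001533)·(1.402174 − 1.500000) / (-0.001533 − 1.022534) = 1.402174 − (0.000150)/(-1.024066) = 1.402320

1.4022, 1.4023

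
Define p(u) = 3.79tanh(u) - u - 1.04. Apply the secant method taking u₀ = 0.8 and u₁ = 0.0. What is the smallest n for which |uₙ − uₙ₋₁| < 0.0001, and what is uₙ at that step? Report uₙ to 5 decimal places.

n = 6, uₙ = 0.40000

p(0.8) = 0.6766994, p(0.0) = -1.0400000
u₂ = 0.0000000 − (-1.0400000)·(-0.8000000)/(-1.7166994) = 0.4846510;  |Δ| = 0.4846510
p(0.4846510) = 0.1807000
u₃ = 0.4846510 − 0.1807000·(0.4846510)/(1.2207000) = 0.4129082;  |Δ| = 0.0717428
p(0.4129082) = 0.0287513
u₄ = 0.4129082 − 0.0287513·(-0.0717428)/(-0.1519486) = 0.3993332;  |Δ| = 0.0135750
p(0.3993332) = -0.0014896
u₅ = 0.3993332 − (-0.0014896)·(-0.0135750)/(-0.0302409) = 0.4000018;  |Δ| = 0.0006687
p(0.4000018) = 0.0000107
u₆ = 0.4000018 − 0.0000107·(0.0006687)/(0.0015003) = 0.3999971;  |Δ| = 0.0000048
|u₆ − u₅| = 0.0000048 < 0.0001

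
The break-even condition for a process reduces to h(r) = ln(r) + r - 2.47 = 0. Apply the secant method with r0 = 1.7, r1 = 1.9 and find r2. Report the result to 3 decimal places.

1.854

h(1.7) = -0.23937, h(1.9) = 0.07185
r2 = 1.90000 − 0.07185·(1.90000 − 1.70000) / (0.07185 − (-0.23937)) = 1.90000 − (0.01437)/(0.31123) = 1.85383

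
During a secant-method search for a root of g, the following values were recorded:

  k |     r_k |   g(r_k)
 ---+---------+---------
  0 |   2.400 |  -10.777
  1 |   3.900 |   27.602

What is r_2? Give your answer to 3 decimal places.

r_2 = 3.900 − 27.602·(3.900 − 2.400) / (27.602 − (-10.777))
   = 3.900 − (41.40300)/(38.37900) = 2.82121

2.821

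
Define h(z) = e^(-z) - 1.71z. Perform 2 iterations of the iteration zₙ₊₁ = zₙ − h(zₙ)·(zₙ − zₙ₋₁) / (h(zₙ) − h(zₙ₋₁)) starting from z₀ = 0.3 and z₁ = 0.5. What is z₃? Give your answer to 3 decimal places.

0.394

h(0.3) = 0.22782, h(0.5) = -0.24847
z₂ = 0.50000 − (-0.24847)·(0.50000 − 0.30000) / (-0.24847 − 0.22782) = 0.50000 − (-0.04969)/(-0.47629) = 0.39566
h(0.39566) = -0.00335
z₃ = 0.39566 − (-0.00335)·(0.39566 − 0.50000) / (-0.00335 − (-0.24847)) = 0.39566 − (0.00035)/(0.24512) = 0.39424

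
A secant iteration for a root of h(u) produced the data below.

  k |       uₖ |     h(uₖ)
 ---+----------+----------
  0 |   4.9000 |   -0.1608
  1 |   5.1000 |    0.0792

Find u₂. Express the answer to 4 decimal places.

u₂ = 5.1000 − 0.0792·(5.1000 − 4.9000) / (0.0792 − (-0.1608))
   = 5.1000 − (0.015840)/(0.240000) = 5.034000

5.0340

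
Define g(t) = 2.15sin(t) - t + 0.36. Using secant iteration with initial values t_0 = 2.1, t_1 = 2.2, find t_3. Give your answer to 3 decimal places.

g(2.1) = 0.11590, g(2.2) = -0.10173
t_2 = 2.20000 − (-0.10173)·(2.20000 − 2.10000) / (-0.10173 − 0.11590) = 2.20000 − (-0.01017)/(-0.21763) = 2.15325
g(2.15325) = 0.00224
t_3 = 2.15325 − 0.00224·(2.15325 − 2.20000) / (0.00224 − (-0.10173)) = 2.15325 − (-0.00010)/(0.10397) = 2.15426

2.154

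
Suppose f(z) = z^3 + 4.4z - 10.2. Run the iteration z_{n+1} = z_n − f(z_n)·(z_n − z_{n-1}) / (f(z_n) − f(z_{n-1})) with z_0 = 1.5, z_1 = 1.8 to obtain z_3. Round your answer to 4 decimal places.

f(1.5) = -0.225000, f(1.8) = 3.552000
z_2 = 1.800000 − 3.552000·(1.800000 − 1.500000) / (3.552000 − (-0.225000)) = 1.800000 − (1.065600)/(3.777000) = 1.517871
f(1.517871) = -0.024292
z_3 = 1.517871 − (-0.024292)·(1.517871 − 1.800000) / (-0.024292 − 3.552000) = 1.517871 − (0.006853)/(-3.576292) = 1.519788

1.5198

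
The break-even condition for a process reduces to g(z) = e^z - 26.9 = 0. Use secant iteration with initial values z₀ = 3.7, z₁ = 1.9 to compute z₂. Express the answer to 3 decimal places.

g(3.7) = 13.54730, g(1.9) = -20.21411
z₂ = 1.90000 − (-20.21411)·(1.90000 − 3.70000) / (-20.21411 − 13.54730) = 1.90000 − (36.38539)/(-33.76141) = 2.97772

2.978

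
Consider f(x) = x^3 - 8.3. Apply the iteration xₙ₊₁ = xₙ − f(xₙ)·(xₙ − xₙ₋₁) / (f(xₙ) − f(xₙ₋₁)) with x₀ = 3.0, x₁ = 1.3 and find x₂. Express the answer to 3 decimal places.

1.718

f(3.0) = 18.70000, f(1.3) = -6.10300
x₂ = 1.30000 − (-6.10300)·(1.30000 − 3.00000) / (-6.10300 − 18.70000) = 1.30000 − (10.37510)/(-24.80300) = 1.71830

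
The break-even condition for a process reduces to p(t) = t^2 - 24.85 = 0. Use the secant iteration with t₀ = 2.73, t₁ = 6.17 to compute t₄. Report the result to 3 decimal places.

4.986

p(2.73) = -17.39710, p(6.17) = 13.21890
t₂ = 6.17000 − 13.21890·(6.17000 − 2.73000) / (13.21890 − (-17.39710)) = 6.17000 − (45.47302)/(30.61600) = 4.68473
p(4.68473) = -2.90330
t₃ = 4.68473 − (-2.90330)·(4.68473 − 6.17000) / (-2.90330 − 13.21890) = 4.68473 − (4.31219)/(-16.12220) = 4.95220
p(4.95220) = -0.32572
t₄ = 4.95220 − (-0.32572)·(4.95220 − 4.68473) / (-0.32572 − (-2.90330)) = 4.95220 − (-0.08712)/(2.57758) = 4.98600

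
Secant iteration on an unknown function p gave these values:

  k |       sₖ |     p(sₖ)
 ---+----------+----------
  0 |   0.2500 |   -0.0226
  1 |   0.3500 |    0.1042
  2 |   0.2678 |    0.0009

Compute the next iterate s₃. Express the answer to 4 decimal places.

0.2671

s₃ = 0.2678 − 0.0009·(0.2678 − 0.3500) / (0.0009 − 0.1042)
   = 0.2678 − (-0.000074)/(-0.103300) = 0.267084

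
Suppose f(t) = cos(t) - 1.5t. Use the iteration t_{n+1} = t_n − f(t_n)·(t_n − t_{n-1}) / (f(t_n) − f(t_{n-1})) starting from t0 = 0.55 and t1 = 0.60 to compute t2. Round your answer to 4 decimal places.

f(0.55) = 0.027525, f(0.60) = -0.074664
t2 = 0.600000 − (-0.074664)·(0.600000 − 0.550000) / (-0.074664 − 0.027525) = 0.600000 − (-0.003733)/(-0.102189) = 0.563467

0.5635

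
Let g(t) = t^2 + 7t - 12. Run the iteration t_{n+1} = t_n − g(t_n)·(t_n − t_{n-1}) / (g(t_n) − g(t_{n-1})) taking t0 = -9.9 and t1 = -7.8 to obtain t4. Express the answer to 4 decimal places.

g(-9.9) = 16.710000, g(-7.8) = -5.760000
t2 = -7.800000 − (-5.760000)·(-7.800000 − (-9.900000)) / (-5.760000 − 16.710000) = -7.800000 − (-12.096000)/(-22.470000) = -8.338318
g(-8.338318) = -0.840681
t3 = -8.338318 − (-0.840681)·(-8.338318 − (-7.800000)) / (-0.840681 − (-5.760000)) = -8.338318 − (0.452554)/(4.919319) = -8.430313
g(-8.430313) = 0.057986
t4 = -8.430313 − 0.057986·(-8.430313 − (-8.338318)) / (0.057986 − (-0.840681)) = -8.430313 − (-0.005334)/(0.898667) = -8.424377

-8.4244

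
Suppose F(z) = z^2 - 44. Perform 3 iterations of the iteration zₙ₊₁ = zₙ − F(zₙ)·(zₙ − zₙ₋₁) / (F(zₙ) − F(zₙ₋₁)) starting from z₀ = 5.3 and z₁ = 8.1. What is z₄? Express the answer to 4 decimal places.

6.6334

F(5.3) = -15.910000, F(8.1) = 21.610000
z₂ = 8.100000 − 21.610000·(8.100000 − 5.300000) / (21.610000 − (-15.910000)) = 8.100000 − (60.508000)/(37.520000) = 6.487313
F(6.487313) = -1.914764
z₃ = 6.487313 − (-1.914764)·(6.487313 − 8.100000) / (-1.914764 − 21.610000) = 6.487313 − (3.087915)/(-23.524764) = 6.618576
F(6.618576) = -0.194455
z₄ = 6.618576 − (-0.194455)·(6.618576 − 6.487313) / (-0.194455 − (-1.914764)) = 6.618576 − (-0.025525)/(1.720309) = 6.633413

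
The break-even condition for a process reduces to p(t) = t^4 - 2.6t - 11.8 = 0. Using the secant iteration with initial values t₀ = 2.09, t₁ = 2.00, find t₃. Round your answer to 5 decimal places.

2.03315

p(2.09) = 1.8462976, p(2.00) = -1.0000000
t₂ = 2.0000000 − (-1.0000000)·(2.0000000 − 2.0900000) / (-1.0000000 − 1.8462976) = 2.0000000 − (0.0900000)/(-2.8462976) = 2.0316200
p(2.0316200) = -0.0461215
t₃ = 2.0316200 − (-0.0461215)·(2.0316200 − 2.0000000) / (-0.0461215 − (-1.0000000)) = 2.0316200 − (-0.0014584)/(0.9538785) = 2.0331489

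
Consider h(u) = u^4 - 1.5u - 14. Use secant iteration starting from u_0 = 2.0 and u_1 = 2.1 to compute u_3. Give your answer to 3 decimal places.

2.032

h(2.0) = -1.00000, h(2.1) = 2.29810
u_2 = 2.10000 − 2.29810·(2.10000 − 2.00000) / (2.29810 − (-1.00000)) = 2.10000 − (0.22981)/(3.29810) = 2.03032
h(2.03032) = -0.05294
u_3 = 2.03032 − (-0.05294)·(2.03032 − 2.10000) / (-0.05294 − 2.29810) = 2.03032 − (0.00369)/(-2.35104) = 2.03189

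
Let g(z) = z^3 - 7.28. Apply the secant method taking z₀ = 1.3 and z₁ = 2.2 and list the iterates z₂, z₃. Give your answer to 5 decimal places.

1.84132, 1.92576

g(1.3) = -5.0830000, g(2.2) = 3.3680000
z₂ = 2.2000000 − 3.3680000·(2.2000000 − 1.3000000) / (3.3680000 − (-5.0830000)) = 2.2000000 − (3.0312000)/(8.4510000) = 1.8413206
g(1.8413206) = -1.0370738
z₃ = 1.8413206 − (-1.0370738)·(1.8413206 − 2.2000000) / (-1.0370738 − 3.3680000) = 1.8413206 − (0.3719770)/(-4.4050738) = 1.9257634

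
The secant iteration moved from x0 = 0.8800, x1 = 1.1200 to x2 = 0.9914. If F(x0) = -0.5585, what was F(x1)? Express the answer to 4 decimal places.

0.6447

The secant line through (0.8800, -0.5585) and (1.1200, F(x1)) crosses zero at x2 = 0.9914.
So (0.8800, -0.5585), (1.1200, F(x1)), (0.9914, 0) are collinear:
F(x1) = -0.5585 · (1.1200 − 0.9914) / (0.8800 − 0.9914) = -0.5585 · (0.128600)/(-0.111400) = 0.644732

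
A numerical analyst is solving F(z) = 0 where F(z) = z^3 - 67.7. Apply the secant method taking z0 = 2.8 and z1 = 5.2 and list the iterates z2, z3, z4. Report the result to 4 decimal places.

F(2.8) = -45.748000, F(5.2) = 72.908000
z2 = 5.200000 − 72.908000·(5.200000 − 2.800000) / (72.908000 − (-45.748000)) = 5.200000 − (174.979200)/(118.656000) = 3.725324
F(3.725324) = -15.999824
z3 = 3.725324 − (-15.999824)·(3.725324 − 5.200000) / (-15.999824 − 72.908000) = 3.725324 − (23.594563)/(-88.907824) = 3.990706
F(3.990706) = -4.145080
z4 = 3.990706 − (-4.145080)·(3.990706 − 3.725324) / (-4.145080 − (-15.999824)) = 3.990706 − (-1.100031)/(11.854744) = 4.083498

3.7253, 3.9907, 4.0835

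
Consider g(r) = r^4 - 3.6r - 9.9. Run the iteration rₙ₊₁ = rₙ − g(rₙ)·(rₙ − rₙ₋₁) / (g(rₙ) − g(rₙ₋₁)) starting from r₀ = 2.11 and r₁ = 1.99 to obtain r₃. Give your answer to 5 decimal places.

2.03764

g(2.11) = 2.3251944, g(1.99) = -1.3816080
r₂ = 1.9900000 − (-1.3816080)·(1.9900000 − 2.1100000) / (-1.3816080 − 2.3251944) = 1.9900000 − (0.1657930)/(-3.7068024) = 2.0347267
g(2.0347267) = -0.0844832
r₃ = 2.0347267 − (-0.0844832)·(2.0347267 − 1.9900000) / (-0.0844832 − (-1.3816080)) = 2.0347267 − (-0.0037787)/(1.2971248) = 2.0376398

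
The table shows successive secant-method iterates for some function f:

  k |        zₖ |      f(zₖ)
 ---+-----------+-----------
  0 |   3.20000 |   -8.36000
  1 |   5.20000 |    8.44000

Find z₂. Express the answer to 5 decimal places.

4.19524

z₂ = 5.20000 − 8.44000·(5.20000 − 3.20000) / (8.44000 − (-8.36000))
   = 5.20000 − (16.8800000)/(16.8000000) = 4.1952381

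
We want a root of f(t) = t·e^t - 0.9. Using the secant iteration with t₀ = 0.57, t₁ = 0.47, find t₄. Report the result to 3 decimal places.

0.530

f(0.57) = 0.10791, f(0.47) = -0.14800
t₂ = 0.47000 − (-0.14800)·(0.47000 − 0.57000) / (-0.14800 − 0.10791) = 0.47000 − (0.01480)/(-0.25591) = 0.52783
f(0.52783) = -0.00519
t₃ = 0.52783 − (-0.00519)·(0.52783 − 0.47000) / (-0.00519 − (-0.14800)) = 0.52783 − (-0.00030)/(0.14281) = 0.52993
f(0.52993) = 0.00026
t₄ = 0.52993 − 0.00026·(0.52993 − 0.52783) / (0.00026 − (-0.00519)) = 0.52993 − (0.00000)/(0.00545) = 0.52983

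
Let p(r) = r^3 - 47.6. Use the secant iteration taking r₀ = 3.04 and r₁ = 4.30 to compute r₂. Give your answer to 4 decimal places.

p(3.04) = -19.505536, p(4.30) = 31.907000
r₂ = 4.300000 − 31.907000·(4.300000 − 3.040000) / (31.907000 − (-19.505536)) = 4.300000 − (40.202820)/(51.412536) = 3.518035

3.5180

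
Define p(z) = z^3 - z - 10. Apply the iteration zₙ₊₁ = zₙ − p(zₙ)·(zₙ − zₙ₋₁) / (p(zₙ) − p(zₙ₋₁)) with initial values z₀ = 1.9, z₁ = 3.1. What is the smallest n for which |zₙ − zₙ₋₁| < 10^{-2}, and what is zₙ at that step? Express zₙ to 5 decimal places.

p(1.9) = -5.0410000, p(3.1) = 16.6910000
z₂ = 3.1000000 − 16.6910000·(1.2000000)/(21.7320000) = 2.1783545;  |Δ| = 0.9216455
p(2.1783545) = -1.8415650
z₃ = 2.1783545 − (-1.8415650)·(-0.9216455)/(-18.5325650) = 2.2699376;  |Δ| = 0.0915831
p(2.2699376) = -0.5738189
z₄ = 2.2699376 − (-0.5738189)·(0.0915831)/(1.2677461) = 2.3113908;  |Δ| = 0.0414532
p(2.3113908) = 0.0372782
z₅ = 2.3113908 − 0.0372782·(0.0414532)/(0.6110971) = 2.3088621;  |Δ| = 0.0025287
|z₅ − z₄| = 0.0025287 < 10^{-2}

n = 5, zₙ = 2.30886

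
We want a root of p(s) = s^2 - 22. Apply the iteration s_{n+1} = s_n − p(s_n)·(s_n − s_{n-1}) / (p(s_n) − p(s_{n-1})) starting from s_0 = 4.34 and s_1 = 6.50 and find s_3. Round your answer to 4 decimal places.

p(4.34) = -3.164400, p(6.50) = 20.250000
s_2 = 6.500000 − 20.250000·(6.500000 − 4.340000) / (20.250000 − (-3.164400)) = 6.500000 − (43.740000)/(23.414400) = 4.631919
p(4.631919) = -0.545328
s_3 = 4.631919 − (-0.545328)·(4.631919 − 6.500000) / (-0.545328 − 20.250000) = 4.631919 − (1.018717)/(-20.795328) = 4.680907

4.6809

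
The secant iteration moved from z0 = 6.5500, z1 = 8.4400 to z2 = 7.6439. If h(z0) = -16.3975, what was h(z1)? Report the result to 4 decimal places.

The secant line through (6.5500, -16.3975) and (8.4400, h(z1)) crosses zero at z2 = 7.6439.
So (6.5500, -16.3975), (8.4400, h(z1)), (7.6439, 0) are collinear:
h(z1) = -16.3975 · (8.4400 − 7.6439) / (6.5500 − 7.6439) = -16.3975 · (0.796100)/(-1.093900) = 11.933495

11.9335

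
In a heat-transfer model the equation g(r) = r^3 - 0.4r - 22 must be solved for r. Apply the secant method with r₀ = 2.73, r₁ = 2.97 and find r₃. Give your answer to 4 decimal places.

g(2.73) = -2.745583, g(2.97) = 3.010073
r₂ = 2.970000 − 3.010073·(2.970000 − 2.730000) / (3.010073 − (-2.745583)) = 2.970000 − (0.722418)/(5.755656) = 2.844486
g(2.844486) = -0.122781
r₃ = 2.844486 − (-0.122781)·(2.844486 − 2.970000) / (-0.122781 − 3.010073) = 2.844486 − (0.015411)/(-3.132854) = 2.849405

2.8494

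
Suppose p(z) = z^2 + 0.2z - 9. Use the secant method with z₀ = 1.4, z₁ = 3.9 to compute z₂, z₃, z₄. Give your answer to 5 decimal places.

2.62909, 2.86123, 2.90360

p(1.4) = -6.7600000, p(3.9) = 6.9900000
z₂ = 3.9000000 − 6.9900000·(3.9000000 − 1.4000000) / (6.9900000 − (-6.7600000)) = 3.9000000 − (17.4750000)/(13.7500000) = 2.6290909
p(2.6290909) = -1.5620628
z₃ = 2.6290909 − (-1.5620628)·(2.6290909 − 3.9000000) / (-1.5620628 − 6.9900000) = 2.6290909 − (1.9852398)/(-8.5520628) = 2.8612267
p(2.8612267) = -0.2411365
z₄ = 2.8612267 − (-0.2411365)·(2.8612267 − 2.6290909) / (-0.2411365 − (-1.5620628)) = 2.8612267 − (-0.0559764)/(1.3209264) = 2.9036033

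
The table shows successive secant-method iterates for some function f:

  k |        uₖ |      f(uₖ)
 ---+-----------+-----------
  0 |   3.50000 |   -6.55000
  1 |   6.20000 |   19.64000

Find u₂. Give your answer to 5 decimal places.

4.17526

u₂ = 6.20000 − 19.64000·(6.20000 − 3.50000) / (19.64000 − (-6.55000))
   = 6.20000 − (53.0280000)/(26.1900000) = 4.1752577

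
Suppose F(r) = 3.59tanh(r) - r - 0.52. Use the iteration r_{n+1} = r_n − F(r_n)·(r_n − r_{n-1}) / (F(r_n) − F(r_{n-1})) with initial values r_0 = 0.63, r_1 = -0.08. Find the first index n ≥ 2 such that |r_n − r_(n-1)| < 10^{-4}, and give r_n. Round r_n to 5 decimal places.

F(0.63) = 0.8534075, F(-0.08) = -0.7265889
r_2 = -0.0800000 − (-0.7265889)·(-0.7100000)/(-1.5799963) = 0.2465059;  |Δ| = 0.3265059
F(0.2465059) = 0.1009506
r_3 = 0.2465059 − 0.1009506·(0.3265059)/(0.8275395) = 0.2066758;  |Δ| = 0.0398301
F(0.2066758) = 0.0049034
r_4 = 0.2066758 − 0.0049034·(-0.0398301)/(-0.0960472) = 0.2046424;  |Δ| = 0.0020334
F(0.2046424) = -0.0000629
r_5 = 0.2046424 − (-0.0000629)·(-0.0020334)/(-0.0049663) = 0.2046681;  |Δ| = 0.0000257
|r_5 − r_4| = 0.0000257 < 10^{-4}

n = 5, r_n = 0.20467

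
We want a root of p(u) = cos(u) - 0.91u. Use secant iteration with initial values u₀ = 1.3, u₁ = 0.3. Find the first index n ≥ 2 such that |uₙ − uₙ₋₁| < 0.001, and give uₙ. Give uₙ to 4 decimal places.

p(1.3) = -0.915501, p(0.3) = 0.682336
u₂ = 0.300000 − 0.682336·(-1.000000)/(1.597838) = 0.727037;  |Δ| = 0.427037
p(0.727037) = 0.085543
u₃ = 0.727037 − 0.085543·(0.427037)/(-0.596794) = 0.788248;  |Δ| = 0.061210
p(0.788248) = -0.012217
u₄ = 0.788248 − (-0.012217)·(0.061210)/(-0.097759) = 0.780599;  |Δ| = 0.007649
p(0.780599) = 0.000148
u₅ = 0.780599 − 0.000148·(-0.007649)/(0.012364) = 0.780690;  |Δ| = 0.000091
|u₅ − u₄| = 0.000091 < 0.001

n = 5, uₙ = 0.7807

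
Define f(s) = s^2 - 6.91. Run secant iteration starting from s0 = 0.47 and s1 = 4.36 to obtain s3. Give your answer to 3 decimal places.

2.413

f(0.47) = -6.68910, f(4.36) = 12.09960
s2 = 4.36000 − 12.09960·(4.36000 − 0.47000) / (12.09960 − (-6.68910)) = 4.36000 − (47.06744)/(18.78870) = 1.85491
f(1.85491) = -3.46932
s3 = 1.85491 − (-3.46932)·(1.85491 − 4.36000) / (-3.46932 − 12.09960) = 1.85491 − (8.69097)/(-15.56892) = 2.41313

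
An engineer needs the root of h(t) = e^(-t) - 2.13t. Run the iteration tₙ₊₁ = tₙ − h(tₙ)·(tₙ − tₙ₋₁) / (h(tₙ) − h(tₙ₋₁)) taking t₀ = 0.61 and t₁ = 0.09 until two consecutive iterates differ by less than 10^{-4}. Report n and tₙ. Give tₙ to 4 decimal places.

n = 5, tₙ = 0.3356

h(0.61) = -0.755949, h(0.09) = 0.722231
t₂ = 0.090000 − 0.722231·(-0.520000)/(1.478180) = 0.344069;  |Δ| = 0.254069
h(0.344069) = -0.023988
t₃ = 0.344069 − (-0.023988)·(0.254069)/(-0.746219) = 0.335902;  |Δ| = 0.008167
h(0.335902) = -0.000778
t₄ = 0.335902 − (-0.000778)·(-0.008167)/(0.023210) = 0.335628;  |Δ| = 0.000274
h(0.335628) = 0.000001
t₅ = 0.335628 − 0.000001·(-0.000274)/(0.000779) = 0.335628;  |Δ| = 0.000000
|t₅ − t₄| = 0.000000 < 10^{-4}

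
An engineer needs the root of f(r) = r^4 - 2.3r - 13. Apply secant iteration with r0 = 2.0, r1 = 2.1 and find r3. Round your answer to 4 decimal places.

f(2.0) = -1.600000, f(2.1) = 1.618100
r2 = 2.100000 − 1.618100·(2.100000 − 2.000000) / (1.618100 − (-1.600000)) = 2.100000 − (0.161810)/(3.218100) = 2.049719
f(2.049719) = -0.063036
r3 = 2.049719 − (-0.063036)·(2.049719 − 2.100000) / (-0.063036 − 1.618100) = 2.049719 − (0.003170)/(-1.681136) = 2.051604

2.0516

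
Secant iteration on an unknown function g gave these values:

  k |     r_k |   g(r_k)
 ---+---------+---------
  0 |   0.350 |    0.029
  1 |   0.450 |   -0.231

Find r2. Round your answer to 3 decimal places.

r2 = 0.450 − (-0.231)·(0.450 − 0.350) / (-0.231 − 0.029)
   = 0.450 − (-0.02310)/(-0.26000) = 0.36115

0.361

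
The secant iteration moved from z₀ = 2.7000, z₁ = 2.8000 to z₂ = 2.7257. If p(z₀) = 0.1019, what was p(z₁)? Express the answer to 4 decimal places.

-0.2946

The secant line through (2.7000, 0.1019) and (2.8000, p(z₁)) crosses zero at z₂ = 2.7257.
So (2.7000, 0.1019), (2.8000, p(z₁)), (2.7257, 0) are collinear:
p(z₁) = 0.1019 · (2.8000 − 2.7257) / (2.7000 − 2.7257) = 0.1019 · (0.074300)/(-0.025700) = -0.294598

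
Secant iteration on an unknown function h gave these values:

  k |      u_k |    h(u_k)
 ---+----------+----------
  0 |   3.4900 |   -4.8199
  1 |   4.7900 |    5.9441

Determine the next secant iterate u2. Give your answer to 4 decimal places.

u2 = 4.7900 − 5.9441·(4.7900 − 3.4900) / (5.9441 − (-4.8199))
   = 4.7900 − (7.727330)/(10.764000) = 4.072114

4.0721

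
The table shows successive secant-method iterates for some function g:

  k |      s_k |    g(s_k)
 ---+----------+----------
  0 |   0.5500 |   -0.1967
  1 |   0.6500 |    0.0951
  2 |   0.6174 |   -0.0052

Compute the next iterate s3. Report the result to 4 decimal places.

0.6191

s3 = 0.6174 − (-0.0052)·(0.6174 − 0.6500) / (-0.0052 − 0.0951)
   = 0.6174 − (0.000170)/(-0.100300) = 0.619090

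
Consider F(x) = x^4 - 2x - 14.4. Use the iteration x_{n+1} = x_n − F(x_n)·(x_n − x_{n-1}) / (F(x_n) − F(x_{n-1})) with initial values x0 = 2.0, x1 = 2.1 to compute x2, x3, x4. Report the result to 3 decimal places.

2.074, 2.075, 2.075

F(2.0) = -2.40000, F(2.1) = 0.84810
x2 = 2.10000 − 0.84810·(2.10000 − 2.00000) / (0.84810 − (-2.40000)) = 2.10000 − (0.08481)/(3.24810) = 2.07389
F(2.07389) = -0.04903
x3 = 2.07389 − (-0.04903)·(2.07389 − 2.10000) / (-0.04903 − 0.84810) = 2.07389 − (0.00128)/(-0.89713) = 2.07532
F(2.07532) = -0.00092
x4 = 2.07532 − (-0.00092)·(2.07532 − 2.07389) / (-0.00092 − (-0.04903)) = 2.07532 − (0.00000)/(0.04811) = 2.07534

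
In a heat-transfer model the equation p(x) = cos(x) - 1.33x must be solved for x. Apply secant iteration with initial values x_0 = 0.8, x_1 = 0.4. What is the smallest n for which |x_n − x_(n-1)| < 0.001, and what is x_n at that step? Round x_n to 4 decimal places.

p(0.8) = -0.367293, p(0.4) = 0.389061
x_2 = 0.400000 − 0.389061·(-0.400000)/(0.756354) = 0.605756;  |Δ| = 0.205756
p(0.605756) = 0.016416
x_3 = 0.605756 − 0.016416·(0.205756)/(-0.372645) = 0.614820;  |Δ| = 0.009064
p(0.614820) = -0.000834
x_4 = 0.614820 − (-0.000834)·(0.009064)/(-0.017250) = 0.614382;  |Δ| = 0.000438
|x_4 − x_3| = 0.000438 < 0.001

n = 4, x_n = 0.6144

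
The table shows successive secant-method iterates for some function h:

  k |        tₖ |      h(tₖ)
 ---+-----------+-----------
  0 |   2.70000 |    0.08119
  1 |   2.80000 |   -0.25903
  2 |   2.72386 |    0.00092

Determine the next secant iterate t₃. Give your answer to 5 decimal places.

t₃ = 2.72386 − 0.00092·(2.72386 − 2.80000) / (0.00092 − (-0.25903))
   = 2.72386 − (-0.0000700)/(0.2599500) = 2.7241295

2.72413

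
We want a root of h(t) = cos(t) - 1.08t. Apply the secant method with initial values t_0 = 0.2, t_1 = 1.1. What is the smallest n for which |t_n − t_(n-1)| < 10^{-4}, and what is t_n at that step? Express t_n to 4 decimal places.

h(0.2) = 0.764067, h(1.1) = -0.734404
t_2 = 1.100000 − (-0.734404)·(0.900000)/(-1.498470) = 0.658908;  |Δ| = 0.441092
h(0.658908) = 0.079041
t_3 = 0.658908 − 0.079041·(-0.441092)/(0.813445) = 0.701768;  |Δ| = 0.042860
h(0.701768) = 0.005793
t_4 = 0.701768 − 0.005793·(0.042860)/(-0.073248) = 0.705157;  |Δ| = 0.003389
h(0.705157) = -0.000061
t_5 = 0.705157 − (-0.000061)·(0.003389)/(-0.005853) = 0.705122;  |Δ| = 0.000035
|t_5 − t_4| = 0.000035 < 10^{-4}

n = 5, t_n = 0.7051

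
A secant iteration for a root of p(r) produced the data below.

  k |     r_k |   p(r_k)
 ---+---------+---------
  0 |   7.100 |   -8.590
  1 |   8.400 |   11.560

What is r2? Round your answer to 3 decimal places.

7.654

r2 = 8.400 − 11.560·(8.400 − 7.100) / (11.560 − (-8.590))
   = 8.400 − (15.02800)/(20.15000) = 7.65419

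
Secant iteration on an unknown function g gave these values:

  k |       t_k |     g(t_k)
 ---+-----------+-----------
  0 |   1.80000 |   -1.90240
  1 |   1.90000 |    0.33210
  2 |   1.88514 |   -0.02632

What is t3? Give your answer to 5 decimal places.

1.88623

t3 = 1.88514 − (-0.02632)·(1.88514 − 1.90000) / (-0.02632 − 0.33210)
   = 1.88514 − (0.0003911)/(-0.3584200) = 1.8862312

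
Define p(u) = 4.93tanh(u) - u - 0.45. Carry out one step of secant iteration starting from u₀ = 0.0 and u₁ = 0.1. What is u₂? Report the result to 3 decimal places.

0.115

p(0.0) = -0.45000, p(0.1) = -0.05864
u₂ = 0.10000 − (-0.05864)·(0.10000 − 0.00000) / (-0.05864 − (-0.45000)) = 0.10000 − (-0.00586)/(0.39136) = 0.11498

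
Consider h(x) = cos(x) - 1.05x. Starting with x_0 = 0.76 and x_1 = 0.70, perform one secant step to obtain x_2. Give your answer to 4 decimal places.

h(0.76) = -0.073164, h(0.70) = 0.029842
x_2 = 0.700000 − 0.029842·(0.700000 − 0.760000) / (0.029842 − (-0.073164)) = 0.700000 − (-0.001791)/(0.103006) = 0.717383

0.7174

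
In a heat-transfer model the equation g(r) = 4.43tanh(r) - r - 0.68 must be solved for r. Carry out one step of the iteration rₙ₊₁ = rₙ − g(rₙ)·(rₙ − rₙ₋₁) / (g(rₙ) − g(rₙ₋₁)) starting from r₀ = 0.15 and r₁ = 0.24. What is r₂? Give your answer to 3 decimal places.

0.202

g(0.15) = -0.17044, g(0.24) = 0.12325
r₂ = 0.24000 − 0.12325·(0.24000 − 0.15000) / (0.12325 − (-0.17044)) = 0.24000 − (0.01109)/(0.29369) = 0.20223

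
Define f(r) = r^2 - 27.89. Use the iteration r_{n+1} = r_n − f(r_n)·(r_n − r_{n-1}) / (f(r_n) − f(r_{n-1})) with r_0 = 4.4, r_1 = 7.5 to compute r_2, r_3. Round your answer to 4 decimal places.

5.1168, 5.2522

f(4.4) = -8.530000, f(7.5) = 28.360000
r_2 = 7.500000 − 28.360000·(7.500000 − 4.400000) / (28.360000 − (-8.530000)) = 7.500000 − (87.916000)/(36.890000) = 5.116807
f(5.116807) = -1.708289
r_3 = 5.116807 − (-1.708289)·(5.116807 − 7.500000) / (-1.708289 − 28.360000) = 5.116807 − (4.071183)/(-30.068289) = 5.252205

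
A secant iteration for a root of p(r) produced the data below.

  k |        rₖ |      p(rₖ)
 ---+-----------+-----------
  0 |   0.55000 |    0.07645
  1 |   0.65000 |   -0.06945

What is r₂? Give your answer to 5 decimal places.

r₂ = 0.65000 − (-0.06945)·(0.65000 − 0.55000) / (-0.06945 − 0.07645)
   = 0.65000 − (-0.0069450)/(-0.1459000) = 0.6023989

0.60240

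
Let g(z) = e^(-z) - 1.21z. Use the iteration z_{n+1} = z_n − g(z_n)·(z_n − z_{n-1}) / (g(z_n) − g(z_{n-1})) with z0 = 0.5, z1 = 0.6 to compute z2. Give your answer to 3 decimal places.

g(0.5) = 0.00153, g(0.6) = -0.17719
z2 = 0.60000 − (-0.17719)·(0.60000 − 0.50000) / (-0.17719 − 0.00153) = 0.60000 − (-0.01772)/(-0.17872) = 0.50086

0.501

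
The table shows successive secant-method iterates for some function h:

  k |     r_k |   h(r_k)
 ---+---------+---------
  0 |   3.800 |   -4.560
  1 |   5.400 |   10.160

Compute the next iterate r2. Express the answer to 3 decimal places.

4.296

r2 = 5.400 − 10.160·(5.400 − 3.800) / (10.160 − (-4.560))
   = 5.400 − (16.25600)/(14.72000) = 4.29565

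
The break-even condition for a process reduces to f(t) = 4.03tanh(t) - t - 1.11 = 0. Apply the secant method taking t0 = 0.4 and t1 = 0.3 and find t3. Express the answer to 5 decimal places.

0.39140

f(0.4) = 0.0211943, f(0.3) = -0.2360102
t2 = 0.3000000 − (-0.2360102)·(0.3000000 − 0.4000000) / (-0.2360102 − 0.0211943) = 0.3000000 − (0.0236010)/(-0.2572045) = 0.3917597
f(0.3917597) = 0.0009317
t3 = 0.3917597 − 0.0009317·(0.3917597 − 0.3000000) / (0.0009317 − (-0.2360102)) = 0.3917597 − (0.0000855)/(0.2369419) = 0.3913989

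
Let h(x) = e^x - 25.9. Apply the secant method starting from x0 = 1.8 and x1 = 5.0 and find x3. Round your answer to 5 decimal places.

2.57215

h(1.8) = -19.8503525, h(5.0) = 122.5131591
x2 = 5.0000000 − 122.5131591·(5.0000000 − 1.8000000) / (122.5131591 − (-19.8503525)) = 5.0000000 − (392.0421091)/(142.3635116) = 2.2461897
h(2.2461897) = -16.4483468
x3 = 2.2461897 − (-16.4483468)·(2.2461897 − 5.0000000) / (-16.4483468 − 122.5131591) = 2.2461897 − (45.2956273)/(-138.9615059) = 2.5721478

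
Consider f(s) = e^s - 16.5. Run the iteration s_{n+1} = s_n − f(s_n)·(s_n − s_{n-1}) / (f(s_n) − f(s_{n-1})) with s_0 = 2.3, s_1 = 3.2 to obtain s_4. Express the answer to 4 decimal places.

2.8043

f(2.3) = -6.525818, f(3.2) = 8.032530
s_2 = 3.200000 − 8.032530·(3.200000 − 2.300000) / (8.032530 − (-6.525818)) = 3.200000 − (7.229277)/(14.558348) = 2.703427
f(2.703427) = -1.569183
s_3 = 2.703427 − (-1.569183)·(2.703427 − 3.200000) / (-1.569183 − 8.032530) = 2.703427 − (0.779213)/(-9.601713) = 2.784581
f(2.784581) = -0.306970
s_4 = 2.784581 − (-0.306970)·(2.784581 − 2.703427) / (-0.306970 − (-1.569183)) = 2.784581 − (-0.024912)/(1.262213) = 2.804317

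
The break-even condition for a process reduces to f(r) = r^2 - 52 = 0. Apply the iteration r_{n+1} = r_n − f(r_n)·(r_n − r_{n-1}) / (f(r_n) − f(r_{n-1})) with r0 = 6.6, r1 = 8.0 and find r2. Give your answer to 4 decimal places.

7.1781

f(6.6) = -8.440000, f(8.0) = 12.000000
r2 = 8.000000 − 12.000000·(8.000000 − 6.600000) / (12.000000 − (-8.440000)) = 8.000000 − (16.800000)/(20.440000) = 7.178082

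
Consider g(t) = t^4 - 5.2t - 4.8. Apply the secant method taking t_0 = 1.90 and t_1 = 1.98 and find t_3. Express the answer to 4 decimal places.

g(1.90) = -1.647900, g(1.98) = 0.273536
t_2 = 1.980000 − 0.273536·(1.980000 − 1.900000) / (0.273536 − (-1.647900)) = 1.980000 − (0.021883)/(1.921436) = 1.968611
g(1.968611) = -0.017821
t_3 = 1.968611 − (-0.017821)·(1.968611 − 1.980000) / (-0.017821 − 0.273536) = 1.968611 − (0.000203)/(-0.291357) = 1.969308

1.9693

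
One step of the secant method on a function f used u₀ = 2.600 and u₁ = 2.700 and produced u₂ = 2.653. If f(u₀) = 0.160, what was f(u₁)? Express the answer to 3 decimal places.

-0.142

The secant line through (2.600, 0.160) and (2.700, f(u₁)) crosses zero at u₂ = 2.653.
So (2.600, 0.160), (2.700, f(u₁)), (2.653, 0) are collinear:
f(u₁) = 0.160 · (2.700 − 2.653) / (2.600 − 2.653) = 0.160 · (0.04700)/(-0.05300) = -0.14189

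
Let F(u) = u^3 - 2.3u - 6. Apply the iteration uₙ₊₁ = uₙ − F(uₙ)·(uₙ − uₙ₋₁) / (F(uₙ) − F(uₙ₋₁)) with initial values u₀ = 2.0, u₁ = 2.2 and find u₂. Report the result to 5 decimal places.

F(2.0) = -2.6000000, F(2.2) = -0.4120000
u₂ = 2.2000000 − (-0.4120000)·(2.2000000 − 2.0000000) / (-0.4120000 − (-2.6000000)) = 2.2000000 − (-0.0824000)/(2.1880000) = 2.2376600

2.23766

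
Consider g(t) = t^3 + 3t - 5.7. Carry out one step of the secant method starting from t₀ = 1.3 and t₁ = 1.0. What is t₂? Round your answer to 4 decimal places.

1.2432

g(1.3) = 0.397000, g(1.0) = -1.700000
t₂ = 1.000000 − (-1.700000)·(1.000000 − 1.300000) / (-1.700000 − 0.397000) = 1.000000 − (0.510000)/(-2.097000) = 1.243205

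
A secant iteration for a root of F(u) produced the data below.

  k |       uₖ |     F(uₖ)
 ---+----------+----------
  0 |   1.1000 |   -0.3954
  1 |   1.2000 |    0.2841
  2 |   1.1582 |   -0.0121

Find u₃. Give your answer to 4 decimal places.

1.1599

u₃ = 1.1582 − (-0.0121)·(1.1582 − 1.2000) / (-0.0121 − 0.2841)
   = 1.1582 − (0.000506)/(-0.296200) = 1.159908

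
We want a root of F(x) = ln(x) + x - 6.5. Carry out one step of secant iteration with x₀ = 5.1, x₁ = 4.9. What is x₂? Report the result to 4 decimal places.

F(5.1) = 0.229241, F(4.9) = -0.010765
x₂ = 4.900000 − (-0.010765)·(4.900000 − 5.100000) / (-0.010765 − 0.229241) = 4.900000 − (0.002153)/(-0.240005) = 4.908970

4.9090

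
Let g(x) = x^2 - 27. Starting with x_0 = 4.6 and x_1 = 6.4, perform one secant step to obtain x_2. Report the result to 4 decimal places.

g(4.6) = -5.840000, g(6.4) = 13.960000
x_2 = 6.400000 − 13.960000·(6.400000 − 4.600000) / (13.960000 − (-5.840000)) = 6.400000 − (25.128000)/(19.800000) = 5.130909

5.1309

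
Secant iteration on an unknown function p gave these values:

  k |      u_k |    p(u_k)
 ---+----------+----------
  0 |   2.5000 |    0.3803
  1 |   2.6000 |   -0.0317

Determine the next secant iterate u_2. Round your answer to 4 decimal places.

2.5923

u_2 = 2.6000 − (-0.0317)·(2.6000 − 2.5000) / (-0.0317 − 0.3803)
   = 2.6000 − (-0.003170)/(-0.412000) = 2.592306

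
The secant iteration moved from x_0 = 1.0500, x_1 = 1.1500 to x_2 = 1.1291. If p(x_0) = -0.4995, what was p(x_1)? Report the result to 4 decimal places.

0.1320

The secant line through (1.0500, -0.4995) and (1.1500, p(x_1)) crosses zero at x_2 = 1.1291.
So (1.0500, -0.4995), (1.1500, p(x_1)), (1.1291, 0) are collinear:
p(x_1) = -0.4995 · (1.1500 − 1.1291) / (1.0500 − 1.1291) = -0.4995 · (0.020900)/(-0.079100) = 0.131979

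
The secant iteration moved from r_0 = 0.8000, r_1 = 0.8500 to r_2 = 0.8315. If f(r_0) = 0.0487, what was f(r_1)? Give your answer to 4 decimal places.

The secant line through (0.8000, 0.0487) and (0.8500, f(r_1)) crosses zero at r_2 = 0.8315.
So (0.8000, 0.0487), (0.8500, f(r_1)), (0.8315, 0) are collinear:
f(r_1) = 0.0487 · (0.8500 − 0.8315) / (0.8000 − 0.8315) = 0.0487 · (0.018500)/(-0.031500) = -0.028602

-0.0286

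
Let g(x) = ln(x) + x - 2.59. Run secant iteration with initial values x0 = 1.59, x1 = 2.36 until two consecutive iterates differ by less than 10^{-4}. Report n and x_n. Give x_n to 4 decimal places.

g(1.59) = -0.536266, g(2.36) = 0.628662
x2 = 2.360000 − 0.628662·(0.770000)/(1.164928) = 1.944464;  |Δ| = 0.415536
g(1.944464) = 0.019450
x3 = 1.944464 − 0.019450·(-0.415536)/(-0.609211) = 1.931197;  |Δ| = 0.013267
g(1.931197) = -0.000663
x4 = 1.931197 − (-0.000663)·(-0.013267)/(-0.020113) = 1.931634;  |Δ| = 0.000437
g(1.931634) = 0.000001
x5 = 1.931634 − 0.000001·(0.000437)/(0.000664) = 1.931634;  |Δ| = 0.000000
|x5 − x4| = 0.000000 < 10^{-4}

n = 5, x_n = 1.9316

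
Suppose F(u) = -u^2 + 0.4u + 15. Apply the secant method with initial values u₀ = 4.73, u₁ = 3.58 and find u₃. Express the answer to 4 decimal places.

F(4.73) = -5.480900, F(3.58) = 3.615600
u₂ = 3.580000 − 3.615600·(3.580000 − 4.730000) / (3.615600 − (-5.480900)) = 3.580000 − (-4.157940)/(9.096500) = 4.037092
F(4.037092) = 0.316723
u₃ = 4.037092 − 0.316723·(4.037092 − 3.580000) / (0.316723 − 3.615600) = 4.037092 − (0.144772)/(-3.298877) = 4.080977

4.0810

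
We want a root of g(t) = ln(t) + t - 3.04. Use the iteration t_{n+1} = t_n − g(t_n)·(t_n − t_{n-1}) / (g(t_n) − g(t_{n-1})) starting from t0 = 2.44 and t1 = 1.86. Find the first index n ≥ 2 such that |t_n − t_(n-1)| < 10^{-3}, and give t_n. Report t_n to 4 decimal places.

n = 4, t_n = 2.2355

g(2.44) = 0.291998, g(1.86) = -0.559424
t2 = 1.860000 − (-0.559424)·(-0.580000)/(-0.851422) = 2.241087;  |Δ| = 0.381087
g(2.241087) = 0.008048
t3 = 2.241087 − 0.008048·(0.381087)/(0.567471) = 2.235682;  |Δ| = 0.005405
g(2.235682) = 0.000229
t4 = 2.235682 − 0.000229·(-0.005405)/(-0.007819) = 2.235524;  |Δ| = 0.000158
|t4 − t3| = 0.000158 < 10^{-3}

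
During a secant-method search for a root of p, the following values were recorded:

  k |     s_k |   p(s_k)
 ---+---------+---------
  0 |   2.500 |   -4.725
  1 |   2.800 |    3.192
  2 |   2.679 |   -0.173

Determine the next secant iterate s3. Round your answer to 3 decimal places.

2.685

s3 = 2.679 − (-0.173)·(2.679 − 2.800) / (-0.173 − 3.192)
   = 2.679 − (0.02093)/(-3.36500) = 2.68522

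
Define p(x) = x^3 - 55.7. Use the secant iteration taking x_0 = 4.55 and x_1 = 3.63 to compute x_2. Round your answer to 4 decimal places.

p(4.55) = 38.496375, p(3.63) = -7.867853
x_2 = 3.630000 − (-7.867853)·(3.630000 − 4.550000) / (-7.867853 − 38.496375) = 3.630000 − (7.238425)/(-46.364228) = 3.786121

3.7861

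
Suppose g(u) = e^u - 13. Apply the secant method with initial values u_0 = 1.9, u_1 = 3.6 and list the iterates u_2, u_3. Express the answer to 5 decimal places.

g(1.9) = -6.3141056, g(3.6) = 23.5982344
u_2 = 3.6000000 − 23.5982344·(3.6000000 − 1.9000000) / (23.5982344 − (-6.3141056)) = 3.6000000 − (40.1169986)/(29.9123400) = 2.2588479
g(2.2588479) = -3.4279455
u_3 = 2.2588479 − (-3.4279455)·(2.2588479 − 3.6000000) / (-3.4279455 − 23.5982344) = 2.2588479 − (4.5973964)/(-27.0261799) = 2.4289569

2.25885, 2.42896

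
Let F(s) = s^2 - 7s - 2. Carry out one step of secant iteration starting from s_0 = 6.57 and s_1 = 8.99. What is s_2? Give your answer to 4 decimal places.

F(6.57) = -4.825100, F(8.99) = 15.890100
s_2 = 8.990000 − 15.890100·(8.990000 − 6.570000) / (15.890100 − (-4.825100)) = 8.990000 − (38.454042)/(20.715200) = 7.133680

7.1337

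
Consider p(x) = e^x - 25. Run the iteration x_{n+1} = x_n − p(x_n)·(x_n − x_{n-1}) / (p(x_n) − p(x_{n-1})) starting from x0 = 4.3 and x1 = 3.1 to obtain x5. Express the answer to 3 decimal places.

p(4.3) = 48.69979, p(3.1) = -2.80205
x2 = 3.10000 − (-2.80205)·(3.10000 − 4.30000) / (-2.80205 − 48.69979) = 3.10000 − (3.36246)/(-51.50184) = 3.16529
p(3.16529) = -1.30443
x3 = 3.16529 − (-1.30443)·(3.16529 − 3.10000) / (-1.30443 − (-2.80205)) = 3.16529 − (-0.08516)/(1.49762) = 3.22215
p(3.22215) = 0.08209
x4 = 3.22215 − 0.08209·(3.22215 − 3.16529) / (0.08209 − (-1.30443)) = 3.22215 − (0.00467)/(1.38652) = 3.21879
p(3.21879) = -0.00221
x5 = 3.21879 − (-0.00221)·(3.21879 − 3.22215) / (-0.00221 − 0.08209) = 3.21879 − (0.00001)/(-0.08431) = 3.21888

3.219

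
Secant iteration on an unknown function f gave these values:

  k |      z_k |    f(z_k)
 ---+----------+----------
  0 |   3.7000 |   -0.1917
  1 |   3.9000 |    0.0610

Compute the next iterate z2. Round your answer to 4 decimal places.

3.8517

z2 = 3.9000 − 0.0610·(3.9000 − 3.7000) / (0.0610 − (-0.1917))
   = 3.9000 − (0.012200)/(0.252700) = 3.851721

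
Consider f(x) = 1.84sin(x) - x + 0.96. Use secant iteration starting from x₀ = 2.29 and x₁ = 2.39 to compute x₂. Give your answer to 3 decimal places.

f(2.29) = 0.05429, f(2.39) = -0.17364
x₂ = 2.39000 − (-0.17364)·(2.39000 − 2.29000) / (-0.17364 − 0.05429) = 2.39000 − (-0.01736)/(-0.22793) = 2.31382

2.314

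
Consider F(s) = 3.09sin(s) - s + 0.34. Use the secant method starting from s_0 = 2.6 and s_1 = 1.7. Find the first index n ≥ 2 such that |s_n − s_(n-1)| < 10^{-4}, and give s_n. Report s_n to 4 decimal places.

n = 6, s_n = 2.4083

F(2.6) = -0.667101, F(1.7) = 1.704244
s_2 = 1.700000 − 1.704244·(-0.900000)/(2.371345) = 2.346814;  |Δ| = 0.646814
F(2.346814) = 0.198545
s_3 = 2.346814 − 0.198545·(0.646814)/(-1.505700) = 2.432105;  |Δ| = 0.085290
F(2.432105) = -0.079138
s_4 = 2.432105 − (-0.079138)·(0.085290)/(-0.277683) = 2.407797;  |Δ| = 0.024307
F(2.407797) = 0.001554
s_5 = 2.407797 − 0.001554·(-0.024307)/(0.080692) = 2.408265;  |Δ| = 0.000468
F(2.408265) = 0.000011
s_6 = 2.408265 − 0.000011·(0.000468)/(-0.001543) = 2.408269;  |Δ| = 0.000003
|s_6 − s_5| = 0.000003 < 10^{-4}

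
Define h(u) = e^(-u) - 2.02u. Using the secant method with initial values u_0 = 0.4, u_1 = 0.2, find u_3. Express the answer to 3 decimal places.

0.349

h(0.4) = -0.13768, h(0.2) = 0.41473
u_2 = 0.20000 − 0.41473·(0.20000 − 0.40000) / (0.41473 − (-0.13768)) = 0.20000 − (-0.08295)/(0.55241) = 0.35015
h(0.35015) = -0.00273
u_3 = 0.35015 − (-0.00273)·(0.35015 − 0.20000) / (-0.00273 − 0.41473) = 0.35015 − (-0.00041)/(-0.41746) = 0.34917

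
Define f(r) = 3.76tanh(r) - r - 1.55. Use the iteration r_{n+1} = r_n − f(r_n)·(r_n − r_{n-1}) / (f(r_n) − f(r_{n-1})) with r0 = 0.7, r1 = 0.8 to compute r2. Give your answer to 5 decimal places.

f(0.7) = 0.0224228, f(0.8) = 0.1467783
r2 = 0.8000000 − 0.1467783·(0.8000000 − 0.7000000) / (0.1467783 − 0.0224228) = 0.8000000 − (0.0146778)/(0.1243554) = 0.6819687

0.68197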